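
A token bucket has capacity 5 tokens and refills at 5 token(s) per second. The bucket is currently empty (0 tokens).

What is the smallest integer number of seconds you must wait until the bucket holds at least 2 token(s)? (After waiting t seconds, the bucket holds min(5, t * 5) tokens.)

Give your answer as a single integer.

Need t * 5 >= 2, so t >= 2/5.
Smallest integer t = ceil(2/5) = 1.

Answer: 1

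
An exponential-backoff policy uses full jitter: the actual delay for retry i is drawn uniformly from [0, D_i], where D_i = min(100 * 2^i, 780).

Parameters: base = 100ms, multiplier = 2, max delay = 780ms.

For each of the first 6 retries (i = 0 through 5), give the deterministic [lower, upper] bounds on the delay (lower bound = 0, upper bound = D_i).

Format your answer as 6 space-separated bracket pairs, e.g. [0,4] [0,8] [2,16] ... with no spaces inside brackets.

Computing bounds per retry:
  i=0: D_i=min(100*2^0,780)=100, bounds=[0,100]
  i=1: D_i=min(100*2^1,780)=200, bounds=[0,200]
  i=2: D_i=min(100*2^2,780)=400, bounds=[0,400]
  i=3: D_i=min(100*2^3,780)=780, bounds=[0,780]
  i=4: D_i=min(100*2^4,780)=780, bounds=[0,780]
  i=5: D_i=min(100*2^5,780)=780, bounds=[0,780]

Answer: [0,100] [0,200] [0,400] [0,780] [0,780] [0,780]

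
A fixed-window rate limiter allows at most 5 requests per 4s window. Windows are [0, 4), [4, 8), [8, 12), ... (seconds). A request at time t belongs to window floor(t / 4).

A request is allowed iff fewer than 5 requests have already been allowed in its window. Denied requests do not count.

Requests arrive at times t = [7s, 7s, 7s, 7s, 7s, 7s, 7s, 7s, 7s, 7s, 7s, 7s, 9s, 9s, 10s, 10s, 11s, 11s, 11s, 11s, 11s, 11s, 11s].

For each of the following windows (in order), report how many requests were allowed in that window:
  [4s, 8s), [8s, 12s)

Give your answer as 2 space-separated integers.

Processing requests:
  req#1 t=7s (window 1): ALLOW
  req#2 t=7s (window 1): ALLOW
  req#3 t=7s (window 1): ALLOW
  req#4 t=7s (window 1): ALLOW
  req#5 t=7s (window 1): ALLOW
  req#6 t=7s (window 1): DENY
  req#7 t=7s (window 1): DENY
  req#8 t=7s (window 1): DENY
  req#9 t=7s (window 1): DENY
  req#10 t=7s (window 1): DENY
  req#11 t=7s (window 1): DENY
  req#12 t=7s (window 1): DENY
  req#13 t=9s (window 2): ALLOW
  req#14 t=9s (window 2): ALLOW
  req#15 t=10s (window 2): ALLOW
  req#16 t=10s (window 2): ALLOW
  req#17 t=11s (window 2): ALLOW
  req#18 t=11s (window 2): DENY
  req#19 t=11s (window 2): DENY
  req#20 t=11s (window 2): DENY
  req#21 t=11s (window 2): DENY
  req#22 t=11s (window 2): DENY
  req#23 t=11s (window 2): DENY

Allowed counts by window: 5 5

Answer: 5 5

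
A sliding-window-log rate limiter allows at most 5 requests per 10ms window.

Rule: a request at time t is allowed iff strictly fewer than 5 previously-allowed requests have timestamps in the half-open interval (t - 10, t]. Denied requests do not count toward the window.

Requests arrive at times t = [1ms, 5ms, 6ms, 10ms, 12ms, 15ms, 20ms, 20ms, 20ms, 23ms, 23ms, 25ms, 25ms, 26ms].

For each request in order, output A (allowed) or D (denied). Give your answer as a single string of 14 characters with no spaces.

Answer: AAAAAAAAAADADD

Derivation:
Tracking allowed requests in the window:
  req#1 t=1ms: ALLOW
  req#2 t=5ms: ALLOW
  req#3 t=6ms: ALLOW
  req#4 t=10ms: ALLOW
  req#5 t=12ms: ALLOW
  req#6 t=15ms: ALLOW
  req#7 t=20ms: ALLOW
  req#8 t=20ms: ALLOW
  req#9 t=20ms: ALLOW
  req#10 t=23ms: ALLOW
  req#11 t=23ms: DENY
  req#12 t=25ms: ALLOW
  req#13 t=25ms: DENY
  req#14 t=26ms: DENY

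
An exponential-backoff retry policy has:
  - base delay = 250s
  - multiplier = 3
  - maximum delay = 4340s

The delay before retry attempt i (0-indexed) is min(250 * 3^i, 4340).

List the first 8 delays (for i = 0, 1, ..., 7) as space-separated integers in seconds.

Answer: 250 750 2250 4340 4340 4340 4340 4340

Derivation:
Computing each delay:
  i=0: min(250*3^0, 4340) = 250
  i=1: min(250*3^1, 4340) = 750
  i=2: min(250*3^2, 4340) = 2250
  i=3: min(250*3^3, 4340) = 4340
  i=4: min(250*3^4, 4340) = 4340
  i=5: min(250*3^5, 4340) = 4340
  i=6: min(250*3^6, 4340) = 4340
  i=7: min(250*3^7, 4340) = 4340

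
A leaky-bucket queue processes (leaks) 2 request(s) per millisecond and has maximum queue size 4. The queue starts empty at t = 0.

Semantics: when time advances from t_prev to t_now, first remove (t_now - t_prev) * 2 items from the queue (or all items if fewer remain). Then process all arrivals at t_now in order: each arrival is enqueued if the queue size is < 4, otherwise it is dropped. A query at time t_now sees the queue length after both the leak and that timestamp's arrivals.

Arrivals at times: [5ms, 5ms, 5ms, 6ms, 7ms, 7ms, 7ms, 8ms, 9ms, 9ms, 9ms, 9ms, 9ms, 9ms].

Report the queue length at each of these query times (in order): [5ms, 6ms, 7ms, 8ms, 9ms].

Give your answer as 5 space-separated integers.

Answer: 3 2 3 2 4

Derivation:
Queue lengths at query times:
  query t=5ms: backlog = 3
  query t=6ms: backlog = 2
  query t=7ms: backlog = 3
  query t=8ms: backlog = 2
  query t=9ms: backlog = 4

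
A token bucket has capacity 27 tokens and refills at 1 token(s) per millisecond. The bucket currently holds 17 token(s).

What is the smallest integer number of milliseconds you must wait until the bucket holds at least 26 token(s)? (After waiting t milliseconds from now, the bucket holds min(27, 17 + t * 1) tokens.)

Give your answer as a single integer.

Answer: 9

Derivation:
Need 17 + t * 1 >= 26, so t >= 9/1.
Smallest integer t = ceil(9/1) = 9.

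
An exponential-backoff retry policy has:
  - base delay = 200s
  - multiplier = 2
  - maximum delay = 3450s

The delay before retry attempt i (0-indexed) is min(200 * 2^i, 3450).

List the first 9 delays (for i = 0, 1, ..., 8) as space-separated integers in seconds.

Answer: 200 400 800 1600 3200 3450 3450 3450 3450

Derivation:
Computing each delay:
  i=0: min(200*2^0, 3450) = 200
  i=1: min(200*2^1, 3450) = 400
  i=2: min(200*2^2, 3450) = 800
  i=3: min(200*2^3, 3450) = 1600
  i=4: min(200*2^4, 3450) = 3200
  i=5: min(200*2^5, 3450) = 3450
  i=6: min(200*2^6, 3450) = 3450
  i=7: min(200*2^7, 3450) = 3450
  i=8: min(200*2^8, 3450) = 3450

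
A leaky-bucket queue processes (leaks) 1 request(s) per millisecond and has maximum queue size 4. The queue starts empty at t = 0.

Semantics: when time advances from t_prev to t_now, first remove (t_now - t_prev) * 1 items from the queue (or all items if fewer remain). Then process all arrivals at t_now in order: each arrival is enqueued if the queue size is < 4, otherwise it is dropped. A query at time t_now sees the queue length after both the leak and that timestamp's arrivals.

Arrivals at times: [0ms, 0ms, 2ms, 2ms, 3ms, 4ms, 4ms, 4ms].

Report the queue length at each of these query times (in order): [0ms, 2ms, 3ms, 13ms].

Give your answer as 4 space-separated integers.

Answer: 2 2 2 0

Derivation:
Queue lengths at query times:
  query t=0ms: backlog = 2
  query t=2ms: backlog = 2
  query t=3ms: backlog = 2
  query t=13ms: backlog = 0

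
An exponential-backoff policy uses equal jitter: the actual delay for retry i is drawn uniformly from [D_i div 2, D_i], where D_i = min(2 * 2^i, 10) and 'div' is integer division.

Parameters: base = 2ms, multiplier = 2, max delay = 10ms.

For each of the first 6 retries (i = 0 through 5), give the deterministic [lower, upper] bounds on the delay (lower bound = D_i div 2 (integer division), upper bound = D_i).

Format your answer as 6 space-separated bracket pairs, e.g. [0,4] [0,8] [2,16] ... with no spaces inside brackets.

Answer: [1,2] [2,4] [4,8] [5,10] [5,10] [5,10]

Derivation:
Computing bounds per retry:
  i=0: D_i=min(2*2^0,10)=2, bounds=[1,2]
  i=1: D_i=min(2*2^1,10)=4, bounds=[2,4]
  i=2: D_i=min(2*2^2,10)=8, bounds=[4,8]
  i=3: D_i=min(2*2^3,10)=10, bounds=[5,10]
  i=4: D_i=min(2*2^4,10)=10, bounds=[5,10]
  i=5: D_i=min(2*2^5,10)=10, bounds=[5,10]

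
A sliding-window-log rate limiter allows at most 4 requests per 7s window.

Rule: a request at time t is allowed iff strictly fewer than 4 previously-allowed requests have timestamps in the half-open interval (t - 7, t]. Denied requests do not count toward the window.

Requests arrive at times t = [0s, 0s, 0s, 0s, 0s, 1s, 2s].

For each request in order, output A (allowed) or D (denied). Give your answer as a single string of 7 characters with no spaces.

Answer: AAAADDD

Derivation:
Tracking allowed requests in the window:
  req#1 t=0s: ALLOW
  req#2 t=0s: ALLOW
  req#3 t=0s: ALLOW
  req#4 t=0s: ALLOW
  req#5 t=0s: DENY
  req#6 t=1s: DENY
  req#7 t=2s: DENY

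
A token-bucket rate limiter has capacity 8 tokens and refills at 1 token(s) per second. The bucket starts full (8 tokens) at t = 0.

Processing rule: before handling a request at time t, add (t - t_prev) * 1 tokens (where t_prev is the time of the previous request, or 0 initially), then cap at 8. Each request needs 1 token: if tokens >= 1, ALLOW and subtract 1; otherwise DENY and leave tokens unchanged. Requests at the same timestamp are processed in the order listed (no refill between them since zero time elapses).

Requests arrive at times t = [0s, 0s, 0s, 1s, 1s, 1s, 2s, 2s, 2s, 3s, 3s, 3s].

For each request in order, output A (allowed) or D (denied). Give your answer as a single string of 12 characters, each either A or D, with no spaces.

Simulating step by step:
  req#1 t=0s: ALLOW
  req#2 t=0s: ALLOW
  req#3 t=0s: ALLOW
  req#4 t=1s: ALLOW
  req#5 t=1s: ALLOW
  req#6 t=1s: ALLOW
  req#7 t=2s: ALLOW
  req#8 t=2s: ALLOW
  req#9 t=2s: ALLOW
  req#10 t=3s: ALLOW
  req#11 t=3s: ALLOW
  req#12 t=3s: DENY

Answer: AAAAAAAAAAAD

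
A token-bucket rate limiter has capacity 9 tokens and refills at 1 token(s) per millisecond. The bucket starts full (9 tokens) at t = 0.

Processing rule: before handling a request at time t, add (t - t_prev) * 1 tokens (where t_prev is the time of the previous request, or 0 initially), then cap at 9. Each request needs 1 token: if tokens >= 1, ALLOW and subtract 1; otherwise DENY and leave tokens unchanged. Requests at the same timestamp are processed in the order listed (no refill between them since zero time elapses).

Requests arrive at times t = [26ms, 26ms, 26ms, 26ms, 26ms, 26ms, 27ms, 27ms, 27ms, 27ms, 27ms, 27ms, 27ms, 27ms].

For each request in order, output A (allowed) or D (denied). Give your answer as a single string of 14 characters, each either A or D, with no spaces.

Answer: AAAAAAAAAADDDD

Derivation:
Simulating step by step:
  req#1 t=26ms: ALLOW
  req#2 t=26ms: ALLOW
  req#3 t=26ms: ALLOW
  req#4 t=26ms: ALLOW
  req#5 t=26ms: ALLOW
  req#6 t=26ms: ALLOW
  req#7 t=27ms: ALLOW
  req#8 t=27ms: ALLOW
  req#9 t=27ms: ALLOW
  req#10 t=27ms: ALLOW
  req#11 t=27ms: DENY
  req#12 t=27ms: DENY
  req#13 t=27ms: DENY
  req#14 t=27ms: DENY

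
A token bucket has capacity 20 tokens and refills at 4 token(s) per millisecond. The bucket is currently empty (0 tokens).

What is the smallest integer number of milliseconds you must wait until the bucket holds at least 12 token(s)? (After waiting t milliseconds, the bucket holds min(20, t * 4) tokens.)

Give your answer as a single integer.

Answer: 3

Derivation:
Need t * 4 >= 12, so t >= 12/4.
Smallest integer t = ceil(12/4) = 3.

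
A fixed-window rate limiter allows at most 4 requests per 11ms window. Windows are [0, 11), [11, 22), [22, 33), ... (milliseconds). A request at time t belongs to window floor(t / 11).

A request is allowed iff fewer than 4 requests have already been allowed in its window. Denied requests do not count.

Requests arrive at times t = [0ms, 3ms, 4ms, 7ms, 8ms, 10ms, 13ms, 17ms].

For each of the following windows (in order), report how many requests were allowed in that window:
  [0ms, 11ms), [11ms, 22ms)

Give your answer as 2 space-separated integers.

Processing requests:
  req#1 t=0ms (window 0): ALLOW
  req#2 t=3ms (window 0): ALLOW
  req#3 t=4ms (window 0): ALLOW
  req#4 t=7ms (window 0): ALLOW
  req#5 t=8ms (window 0): DENY
  req#6 t=10ms (window 0): DENY
  req#7 t=13ms (window 1): ALLOW
  req#8 t=17ms (window 1): ALLOW

Allowed counts by window: 4 2

Answer: 4 2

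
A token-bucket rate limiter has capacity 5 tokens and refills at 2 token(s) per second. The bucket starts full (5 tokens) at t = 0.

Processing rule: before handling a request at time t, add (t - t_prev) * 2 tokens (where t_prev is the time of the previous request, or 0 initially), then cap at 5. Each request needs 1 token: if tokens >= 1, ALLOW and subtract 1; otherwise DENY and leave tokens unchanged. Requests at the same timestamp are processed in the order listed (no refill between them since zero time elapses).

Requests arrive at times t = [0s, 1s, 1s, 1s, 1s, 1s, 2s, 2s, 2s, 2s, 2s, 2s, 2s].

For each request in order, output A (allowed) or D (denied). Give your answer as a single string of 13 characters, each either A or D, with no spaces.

Simulating step by step:
  req#1 t=0s: ALLOW
  req#2 t=1s: ALLOW
  req#3 t=1s: ALLOW
  req#4 t=1s: ALLOW
  req#5 t=1s: ALLOW
  req#6 t=1s: ALLOW
  req#7 t=2s: ALLOW
  req#8 t=2s: ALLOW
  req#9 t=2s: DENY
  req#10 t=2s: DENY
  req#11 t=2s: DENY
  req#12 t=2s: DENY
  req#13 t=2s: DENY

Answer: AAAAAAAADDDDD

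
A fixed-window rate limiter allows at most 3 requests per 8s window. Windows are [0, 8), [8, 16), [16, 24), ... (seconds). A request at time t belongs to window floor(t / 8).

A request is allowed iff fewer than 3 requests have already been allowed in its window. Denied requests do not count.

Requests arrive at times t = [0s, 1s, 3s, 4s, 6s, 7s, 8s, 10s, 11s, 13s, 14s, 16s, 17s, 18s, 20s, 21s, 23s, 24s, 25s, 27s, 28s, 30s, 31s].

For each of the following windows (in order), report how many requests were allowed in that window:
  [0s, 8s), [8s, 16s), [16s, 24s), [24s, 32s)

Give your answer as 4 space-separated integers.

Answer: 3 3 3 3

Derivation:
Processing requests:
  req#1 t=0s (window 0): ALLOW
  req#2 t=1s (window 0): ALLOW
  req#3 t=3s (window 0): ALLOW
  req#4 t=4s (window 0): DENY
  req#5 t=6s (window 0): DENY
  req#6 t=7s (window 0): DENY
  req#7 t=8s (window 1): ALLOW
  req#8 t=10s (window 1): ALLOW
  req#9 t=11s (window 1): ALLOW
  req#10 t=13s (window 1): DENY
  req#11 t=14s (window 1): DENY
  req#12 t=16s (window 2): ALLOW
  req#13 t=17s (window 2): ALLOW
  req#14 t=18s (window 2): ALLOW
  req#15 t=20s (window 2): DENY
  req#16 t=21s (window 2): DENY
  req#17 t=23s (window 2): DENY
  req#18 t=24s (window 3): ALLOW
  req#19 t=25s (window 3): ALLOW
  req#20 t=27s (window 3): ALLOW
  req#21 t=28s (window 3): DENY
  req#22 t=30s (window 3): DENY
  req#23 t=31s (window 3): DENY

Allowed counts by window: 3 3 3 3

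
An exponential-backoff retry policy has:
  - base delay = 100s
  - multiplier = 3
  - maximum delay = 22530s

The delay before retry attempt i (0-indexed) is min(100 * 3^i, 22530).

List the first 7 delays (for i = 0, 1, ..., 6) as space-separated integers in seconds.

Computing each delay:
  i=0: min(100*3^0, 22530) = 100
  i=1: min(100*3^1, 22530) = 300
  i=2: min(100*3^2, 22530) = 900
  i=3: min(100*3^3, 22530) = 2700
  i=4: min(100*3^4, 22530) = 8100
  i=5: min(100*3^5, 22530) = 22530
  i=6: min(100*3^6, 22530) = 22530

Answer: 100 300 900 2700 8100 22530 22530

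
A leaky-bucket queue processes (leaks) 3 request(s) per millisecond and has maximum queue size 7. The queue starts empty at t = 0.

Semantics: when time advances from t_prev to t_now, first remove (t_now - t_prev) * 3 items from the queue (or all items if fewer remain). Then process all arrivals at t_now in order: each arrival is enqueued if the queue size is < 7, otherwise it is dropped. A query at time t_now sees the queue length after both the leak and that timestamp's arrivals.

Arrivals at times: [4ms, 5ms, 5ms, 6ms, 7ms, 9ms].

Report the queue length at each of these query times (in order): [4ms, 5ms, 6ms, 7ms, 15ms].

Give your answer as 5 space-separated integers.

Answer: 1 2 1 1 0

Derivation:
Queue lengths at query times:
  query t=4ms: backlog = 1
  query t=5ms: backlog = 2
  query t=6ms: backlog = 1
  query t=7ms: backlog = 1
  query t=15ms: backlog = 0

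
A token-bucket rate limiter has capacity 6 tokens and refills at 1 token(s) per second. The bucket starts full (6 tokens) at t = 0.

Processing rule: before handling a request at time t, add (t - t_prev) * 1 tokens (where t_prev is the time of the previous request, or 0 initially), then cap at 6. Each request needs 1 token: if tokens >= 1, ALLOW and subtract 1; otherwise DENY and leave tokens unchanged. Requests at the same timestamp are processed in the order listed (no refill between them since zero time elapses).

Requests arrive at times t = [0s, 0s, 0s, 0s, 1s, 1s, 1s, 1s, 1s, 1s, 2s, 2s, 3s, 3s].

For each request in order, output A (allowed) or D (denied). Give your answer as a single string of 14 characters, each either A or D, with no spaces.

Answer: AAAAAAADDDADAD

Derivation:
Simulating step by step:
  req#1 t=0s: ALLOW
  req#2 t=0s: ALLOW
  req#3 t=0s: ALLOW
  req#4 t=0s: ALLOW
  req#5 t=1s: ALLOW
  req#6 t=1s: ALLOW
  req#7 t=1s: ALLOW
  req#8 t=1s: DENY
  req#9 t=1s: DENY
  req#10 t=1s: DENY
  req#11 t=2s: ALLOW
  req#12 t=2s: DENY
  req#13 t=3s: ALLOW
  req#14 t=3s: DENY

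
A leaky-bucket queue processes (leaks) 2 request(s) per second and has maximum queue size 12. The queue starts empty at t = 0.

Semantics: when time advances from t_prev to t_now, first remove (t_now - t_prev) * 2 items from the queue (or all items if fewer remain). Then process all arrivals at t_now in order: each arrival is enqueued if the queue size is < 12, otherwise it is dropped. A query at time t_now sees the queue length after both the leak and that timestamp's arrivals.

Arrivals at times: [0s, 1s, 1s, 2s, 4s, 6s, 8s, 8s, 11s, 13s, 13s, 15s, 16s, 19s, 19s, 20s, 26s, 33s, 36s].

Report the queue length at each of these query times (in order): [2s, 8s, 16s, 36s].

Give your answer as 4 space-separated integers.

Answer: 1 2 1 1

Derivation:
Queue lengths at query times:
  query t=2s: backlog = 1
  query t=8s: backlog = 2
  query t=16s: backlog = 1
  query t=36s: backlog = 1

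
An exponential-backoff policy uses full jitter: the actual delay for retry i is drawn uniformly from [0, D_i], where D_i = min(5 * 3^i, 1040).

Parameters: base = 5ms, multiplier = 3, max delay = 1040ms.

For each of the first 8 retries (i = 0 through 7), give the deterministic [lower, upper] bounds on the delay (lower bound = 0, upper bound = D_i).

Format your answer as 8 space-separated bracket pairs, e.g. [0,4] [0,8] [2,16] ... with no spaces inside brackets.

Answer: [0,5] [0,15] [0,45] [0,135] [0,405] [0,1040] [0,1040] [0,1040]

Derivation:
Computing bounds per retry:
  i=0: D_i=min(5*3^0,1040)=5, bounds=[0,5]
  i=1: D_i=min(5*3^1,1040)=15, bounds=[0,15]
  i=2: D_i=min(5*3^2,1040)=45, bounds=[0,45]
  i=3: D_i=min(5*3^3,1040)=135, bounds=[0,135]
  i=4: D_i=min(5*3^4,1040)=405, bounds=[0,405]
  i=5: D_i=min(5*3^5,1040)=1040, bounds=[0,1040]
  i=6: D_i=min(5*3^6,1040)=1040, bounds=[0,1040]
  i=7: D_i=min(5*3^7,1040)=1040, bounds=[0,1040]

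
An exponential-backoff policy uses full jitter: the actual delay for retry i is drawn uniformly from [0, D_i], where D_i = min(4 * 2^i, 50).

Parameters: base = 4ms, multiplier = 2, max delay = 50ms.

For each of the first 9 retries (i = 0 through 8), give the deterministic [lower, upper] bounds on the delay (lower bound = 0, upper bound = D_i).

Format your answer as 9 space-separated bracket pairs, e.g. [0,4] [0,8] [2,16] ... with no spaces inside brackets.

Answer: [0,4] [0,8] [0,16] [0,32] [0,50] [0,50] [0,50] [0,50] [0,50]

Derivation:
Computing bounds per retry:
  i=0: D_i=min(4*2^0,50)=4, bounds=[0,4]
  i=1: D_i=min(4*2^1,50)=8, bounds=[0,8]
  i=2: D_i=min(4*2^2,50)=16, bounds=[0,16]
  i=3: D_i=min(4*2^3,50)=32, bounds=[0,32]
  i=4: D_i=min(4*2^4,50)=50, bounds=[0,50]
  i=5: D_i=min(4*2^5,50)=50, bounds=[0,50]
  i=6: D_i=min(4*2^6,50)=50, bounds=[0,50]
  i=7: D_i=min(4*2^7,50)=50, bounds=[0,50]
  i=8: D_i=min(4*2^8,50)=50, bounds=[0,50]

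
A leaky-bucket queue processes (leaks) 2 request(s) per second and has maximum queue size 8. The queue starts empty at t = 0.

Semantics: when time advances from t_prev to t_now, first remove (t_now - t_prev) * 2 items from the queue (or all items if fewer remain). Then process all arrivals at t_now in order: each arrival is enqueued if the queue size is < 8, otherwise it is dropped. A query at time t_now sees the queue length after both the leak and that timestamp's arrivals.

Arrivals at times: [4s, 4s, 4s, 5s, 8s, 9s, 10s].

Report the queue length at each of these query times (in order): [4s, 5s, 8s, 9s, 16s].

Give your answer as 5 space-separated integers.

Answer: 3 2 1 1 0

Derivation:
Queue lengths at query times:
  query t=4s: backlog = 3
  query t=5s: backlog = 2
  query t=8s: backlog = 1
  query t=9s: backlog = 1
  query t=16s: backlog = 0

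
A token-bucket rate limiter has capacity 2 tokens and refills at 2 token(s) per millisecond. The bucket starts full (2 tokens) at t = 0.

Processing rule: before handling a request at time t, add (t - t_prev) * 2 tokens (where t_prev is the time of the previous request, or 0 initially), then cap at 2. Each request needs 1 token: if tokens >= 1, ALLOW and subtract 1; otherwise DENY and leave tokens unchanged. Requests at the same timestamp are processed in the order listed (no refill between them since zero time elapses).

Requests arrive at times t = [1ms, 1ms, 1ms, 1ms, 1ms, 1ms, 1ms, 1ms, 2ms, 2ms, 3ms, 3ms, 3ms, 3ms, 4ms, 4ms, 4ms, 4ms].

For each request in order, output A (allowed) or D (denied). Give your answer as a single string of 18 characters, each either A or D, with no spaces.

Answer: AADDDDDDAAAADDAADD

Derivation:
Simulating step by step:
  req#1 t=1ms: ALLOW
  req#2 t=1ms: ALLOW
  req#3 t=1ms: DENY
  req#4 t=1ms: DENY
  req#5 t=1ms: DENY
  req#6 t=1ms: DENY
  req#7 t=1ms: DENY
  req#8 t=1ms: DENY
  req#9 t=2ms: ALLOW
  req#10 t=2ms: ALLOW
  req#11 t=3ms: ALLOW
  req#12 t=3ms: ALLOW
  req#13 t=3ms: DENY
  req#14 t=3ms: DENY
  req#15 t=4ms: ALLOW
  req#16 t=4ms: ALLOW
  req#17 t=4ms: DENY
  req#18 t=4ms: DENY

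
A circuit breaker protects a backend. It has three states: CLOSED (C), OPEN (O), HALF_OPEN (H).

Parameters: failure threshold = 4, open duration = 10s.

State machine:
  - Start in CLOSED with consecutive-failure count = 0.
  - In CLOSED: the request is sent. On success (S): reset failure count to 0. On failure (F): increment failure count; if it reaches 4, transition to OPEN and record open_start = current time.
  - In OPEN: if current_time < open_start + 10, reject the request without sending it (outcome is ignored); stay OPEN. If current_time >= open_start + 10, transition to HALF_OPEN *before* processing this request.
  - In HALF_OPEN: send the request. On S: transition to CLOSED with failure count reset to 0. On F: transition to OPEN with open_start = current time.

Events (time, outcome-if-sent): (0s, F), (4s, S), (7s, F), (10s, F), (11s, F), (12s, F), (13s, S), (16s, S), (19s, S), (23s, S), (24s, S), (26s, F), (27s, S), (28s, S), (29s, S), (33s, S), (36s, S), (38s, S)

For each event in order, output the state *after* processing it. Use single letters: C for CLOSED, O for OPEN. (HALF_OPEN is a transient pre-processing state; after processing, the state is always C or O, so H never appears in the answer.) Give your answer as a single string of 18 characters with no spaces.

State after each event:
  event#1 t=0s outcome=F: state=CLOSED
  event#2 t=4s outcome=S: state=CLOSED
  event#3 t=7s outcome=F: state=CLOSED
  event#4 t=10s outcome=F: state=CLOSED
  event#5 t=11s outcome=F: state=CLOSED
  event#6 t=12s outcome=F: state=OPEN
  event#7 t=13s outcome=S: state=OPEN
  event#8 t=16s outcome=S: state=OPEN
  event#9 t=19s outcome=S: state=OPEN
  event#10 t=23s outcome=S: state=CLOSED
  event#11 t=24s outcome=S: state=CLOSED
  event#12 t=26s outcome=F: state=CLOSED
  event#13 t=27s outcome=S: state=CLOSED
  event#14 t=28s outcome=S: state=CLOSED
  event#15 t=29s outcome=S: state=CLOSED
  event#16 t=33s outcome=S: state=CLOSED
  event#17 t=36s outcome=S: state=CLOSED
  event#18 t=38s outcome=S: state=CLOSED

Answer: CCCCCOOOOCCCCCCCCC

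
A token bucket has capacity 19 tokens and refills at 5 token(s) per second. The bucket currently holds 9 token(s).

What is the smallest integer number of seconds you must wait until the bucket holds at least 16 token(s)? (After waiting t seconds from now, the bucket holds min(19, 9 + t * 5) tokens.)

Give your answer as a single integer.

Need 9 + t * 5 >= 16, so t >= 7/5.
Smallest integer t = ceil(7/5) = 2.

Answer: 2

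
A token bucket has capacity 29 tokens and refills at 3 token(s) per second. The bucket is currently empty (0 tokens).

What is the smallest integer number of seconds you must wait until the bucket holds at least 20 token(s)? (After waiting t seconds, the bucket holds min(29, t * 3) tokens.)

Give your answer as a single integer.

Need t * 3 >= 20, so t >= 20/3.
Smallest integer t = ceil(20/3) = 7.

Answer: 7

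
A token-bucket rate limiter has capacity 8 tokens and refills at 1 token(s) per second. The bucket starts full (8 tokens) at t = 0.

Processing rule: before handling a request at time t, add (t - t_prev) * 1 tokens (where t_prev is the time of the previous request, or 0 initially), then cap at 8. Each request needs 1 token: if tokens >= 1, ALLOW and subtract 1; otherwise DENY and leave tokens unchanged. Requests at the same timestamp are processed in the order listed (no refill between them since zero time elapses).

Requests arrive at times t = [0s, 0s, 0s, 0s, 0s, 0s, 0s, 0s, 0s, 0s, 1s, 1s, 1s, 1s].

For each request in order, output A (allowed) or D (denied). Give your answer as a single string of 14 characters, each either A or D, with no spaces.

Simulating step by step:
  req#1 t=0s: ALLOW
  req#2 t=0s: ALLOW
  req#3 t=0s: ALLOW
  req#4 t=0s: ALLOW
  req#5 t=0s: ALLOW
  req#6 t=0s: ALLOW
  req#7 t=0s: ALLOW
  req#8 t=0s: ALLOW
  req#9 t=0s: DENY
  req#10 t=0s: DENY
  req#11 t=1s: ALLOW
  req#12 t=1s: DENY
  req#13 t=1s: DENY
  req#14 t=1s: DENY

Answer: AAAAAAAADDADDD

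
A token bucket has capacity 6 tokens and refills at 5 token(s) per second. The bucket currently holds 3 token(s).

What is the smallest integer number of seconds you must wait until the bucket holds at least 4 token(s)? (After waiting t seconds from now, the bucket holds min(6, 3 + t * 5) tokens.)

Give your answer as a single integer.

Answer: 1

Derivation:
Need 3 + t * 5 >= 4, so t >= 1/5.
Smallest integer t = ceil(1/5) = 1.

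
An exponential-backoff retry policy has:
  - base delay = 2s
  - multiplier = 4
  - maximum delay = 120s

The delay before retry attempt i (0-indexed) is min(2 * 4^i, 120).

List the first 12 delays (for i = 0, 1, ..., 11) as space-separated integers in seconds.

Computing each delay:
  i=0: min(2*4^0, 120) = 2
  i=1: min(2*4^1, 120) = 8
  i=2: min(2*4^2, 120) = 32
  i=3: min(2*4^3, 120) = 120
  i=4: min(2*4^4, 120) = 120
  i=5: min(2*4^5, 120) = 120
  i=6: min(2*4^6, 120) = 120
  i=7: min(2*4^7, 120) = 120
  i=8: min(2*4^8, 120) = 120
  i=9: min(2*4^9, 120) = 120
  i=10: min(2*4^10, 120) = 120
  i=11: min(2*4^11, 120) = 120

Answer: 2 8 32 120 120 120 120 120 120 120 120 120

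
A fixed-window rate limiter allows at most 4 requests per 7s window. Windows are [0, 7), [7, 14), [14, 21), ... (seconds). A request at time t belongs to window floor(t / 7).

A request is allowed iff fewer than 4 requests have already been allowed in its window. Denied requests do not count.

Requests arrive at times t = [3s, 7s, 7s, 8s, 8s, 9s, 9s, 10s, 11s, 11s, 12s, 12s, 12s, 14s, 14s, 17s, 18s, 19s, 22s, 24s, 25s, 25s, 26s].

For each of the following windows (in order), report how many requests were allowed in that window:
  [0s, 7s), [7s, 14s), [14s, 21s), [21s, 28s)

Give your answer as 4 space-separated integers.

Processing requests:
  req#1 t=3s (window 0): ALLOW
  req#2 t=7s (window 1): ALLOW
  req#3 t=7s (window 1): ALLOW
  req#4 t=8s (window 1): ALLOW
  req#5 t=8s (window 1): ALLOW
  req#6 t=9s (window 1): DENY
  req#7 t=9s (window 1): DENY
  req#8 t=10s (window 1): DENY
  req#9 t=11s (window 1): DENY
  req#10 t=11s (window 1): DENY
  req#11 t=12s (window 1): DENY
  req#12 t=12s (window 1): DENY
  req#13 t=12s (window 1): DENY
  req#14 t=14s (window 2): ALLOW
  req#15 t=14s (window 2): ALLOW
  req#16 t=17s (window 2): ALLOW
  req#17 t=18s (window 2): ALLOW
  req#18 t=19s (window 2): DENY
  req#19 t=22s (window 3): ALLOW
  req#20 t=24s (window 3): ALLOW
  req#21 t=25s (window 3): ALLOW
  req#22 t=25s (window 3): ALLOW
  req#23 t=26s (window 3): DENY

Allowed counts by window: 1 4 4 4

Answer: 1 4 4 4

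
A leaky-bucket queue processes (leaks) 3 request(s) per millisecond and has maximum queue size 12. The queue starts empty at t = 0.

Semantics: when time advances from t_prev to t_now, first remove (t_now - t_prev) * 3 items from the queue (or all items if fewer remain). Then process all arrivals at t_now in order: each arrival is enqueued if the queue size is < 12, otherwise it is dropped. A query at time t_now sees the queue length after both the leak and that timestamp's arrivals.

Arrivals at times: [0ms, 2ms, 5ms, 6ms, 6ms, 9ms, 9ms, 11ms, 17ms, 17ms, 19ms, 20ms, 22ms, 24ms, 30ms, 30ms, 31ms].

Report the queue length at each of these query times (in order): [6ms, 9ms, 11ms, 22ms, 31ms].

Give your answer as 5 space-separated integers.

Queue lengths at query times:
  query t=6ms: backlog = 2
  query t=9ms: backlog = 2
  query t=11ms: backlog = 1
  query t=22ms: backlog = 1
  query t=31ms: backlog = 1

Answer: 2 2 1 1 1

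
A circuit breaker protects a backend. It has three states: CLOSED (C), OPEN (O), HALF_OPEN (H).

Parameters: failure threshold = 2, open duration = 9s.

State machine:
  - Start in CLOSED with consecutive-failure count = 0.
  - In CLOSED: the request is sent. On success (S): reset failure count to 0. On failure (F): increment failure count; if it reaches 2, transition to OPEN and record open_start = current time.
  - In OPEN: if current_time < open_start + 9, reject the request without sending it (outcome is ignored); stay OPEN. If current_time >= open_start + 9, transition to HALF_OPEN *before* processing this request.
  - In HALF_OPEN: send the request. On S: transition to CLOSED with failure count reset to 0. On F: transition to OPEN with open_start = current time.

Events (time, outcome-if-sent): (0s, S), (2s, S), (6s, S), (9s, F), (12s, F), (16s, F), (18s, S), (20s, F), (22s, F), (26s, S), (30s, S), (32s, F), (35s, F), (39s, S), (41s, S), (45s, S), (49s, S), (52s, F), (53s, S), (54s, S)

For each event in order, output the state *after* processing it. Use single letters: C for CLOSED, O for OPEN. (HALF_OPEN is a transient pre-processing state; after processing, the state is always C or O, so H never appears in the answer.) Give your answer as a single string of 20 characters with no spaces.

State after each event:
  event#1 t=0s outcome=S: state=CLOSED
  event#2 t=2s outcome=S: state=CLOSED
  event#3 t=6s outcome=S: state=CLOSED
  event#4 t=9s outcome=F: state=CLOSED
  event#5 t=12s outcome=F: state=OPEN
  event#6 t=16s outcome=F: state=OPEN
  event#7 t=18s outcome=S: state=OPEN
  event#8 t=20s outcome=F: state=OPEN
  event#9 t=22s outcome=F: state=OPEN
  event#10 t=26s outcome=S: state=OPEN
  event#11 t=30s outcome=S: state=OPEN
  event#12 t=32s outcome=F: state=OPEN
  event#13 t=35s outcome=F: state=OPEN
  event#14 t=39s outcome=S: state=OPEN
  event#15 t=41s outcome=S: state=CLOSED
  event#16 t=45s outcome=S: state=CLOSED
  event#17 t=49s outcome=S: state=CLOSED
  event#18 t=52s outcome=F: state=CLOSED
  event#19 t=53s outcome=S: state=CLOSED
  event#20 t=54s outcome=S: state=CLOSED

Answer: CCCCOOOOOOOOOOCCCCCC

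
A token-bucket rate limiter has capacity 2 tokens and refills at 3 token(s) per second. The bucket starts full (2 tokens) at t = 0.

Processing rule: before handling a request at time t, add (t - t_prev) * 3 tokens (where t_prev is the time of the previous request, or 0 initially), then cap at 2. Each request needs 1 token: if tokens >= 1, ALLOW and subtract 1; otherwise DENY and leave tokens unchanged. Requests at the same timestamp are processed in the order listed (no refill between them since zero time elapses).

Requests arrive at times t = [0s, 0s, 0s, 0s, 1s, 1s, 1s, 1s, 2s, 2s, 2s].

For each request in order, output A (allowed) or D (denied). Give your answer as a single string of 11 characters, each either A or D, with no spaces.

Answer: AADDAADDAAD

Derivation:
Simulating step by step:
  req#1 t=0s: ALLOW
  req#2 t=0s: ALLOW
  req#3 t=0s: DENY
  req#4 t=0s: DENY
  req#5 t=1s: ALLOW
  req#6 t=1s: ALLOW
  req#7 t=1s: DENY
  req#8 t=1s: DENY
  req#9 t=2s: ALLOW
  req#10 t=2s: ALLOW
  req#11 t=2s: DENY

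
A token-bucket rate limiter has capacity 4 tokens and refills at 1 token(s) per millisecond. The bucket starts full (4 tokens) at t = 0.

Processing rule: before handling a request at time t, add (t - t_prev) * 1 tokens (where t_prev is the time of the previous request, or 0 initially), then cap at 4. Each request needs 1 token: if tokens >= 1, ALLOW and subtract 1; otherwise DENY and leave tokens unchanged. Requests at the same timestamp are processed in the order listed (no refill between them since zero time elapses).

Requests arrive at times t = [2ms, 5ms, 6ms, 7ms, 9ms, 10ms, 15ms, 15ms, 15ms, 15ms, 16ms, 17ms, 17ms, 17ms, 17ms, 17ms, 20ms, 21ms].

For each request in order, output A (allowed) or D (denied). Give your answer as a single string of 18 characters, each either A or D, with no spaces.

Simulating step by step:
  req#1 t=2ms: ALLOW
  req#2 t=5ms: ALLOW
  req#3 t=6ms: ALLOW
  req#4 t=7ms: ALLOW
  req#5 t=9ms: ALLOW
  req#6 t=10ms: ALLOW
  req#7 t=15ms: ALLOW
  req#8 t=15ms: ALLOW
  req#9 t=15ms: ALLOW
  req#10 t=15ms: ALLOW
  req#11 t=16ms: ALLOW
  req#12 t=17ms: ALLOW
  req#13 t=17ms: DENY
  req#14 t=17ms: DENY
  req#15 t=17ms: DENY
  req#16 t=17ms: DENY
  req#17 t=20ms: ALLOW
  req#18 t=21ms: ALLOW

Answer: AAAAAAAAAAAADDDDAA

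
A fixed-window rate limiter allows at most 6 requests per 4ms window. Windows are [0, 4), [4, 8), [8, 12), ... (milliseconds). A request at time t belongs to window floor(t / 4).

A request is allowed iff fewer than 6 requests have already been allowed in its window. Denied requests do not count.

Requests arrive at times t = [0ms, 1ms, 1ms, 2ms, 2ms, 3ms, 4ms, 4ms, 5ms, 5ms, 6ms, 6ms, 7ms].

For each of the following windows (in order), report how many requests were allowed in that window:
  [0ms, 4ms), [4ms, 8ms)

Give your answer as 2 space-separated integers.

Processing requests:
  req#1 t=0ms (window 0): ALLOW
  req#2 t=1ms (window 0): ALLOW
  req#3 t=1ms (window 0): ALLOW
  req#4 t=2ms (window 0): ALLOW
  req#5 t=2ms (window 0): ALLOW
  req#6 t=3ms (window 0): ALLOW
  req#7 t=4ms (window 1): ALLOW
  req#8 t=4ms (window 1): ALLOW
  req#9 t=5ms (window 1): ALLOW
  req#10 t=5ms (window 1): ALLOW
  req#11 t=6ms (window 1): ALLOW
  req#12 t=6ms (window 1): ALLOW
  req#13 t=7ms (window 1): DENY

Allowed counts by window: 6 6

Answer: 6 6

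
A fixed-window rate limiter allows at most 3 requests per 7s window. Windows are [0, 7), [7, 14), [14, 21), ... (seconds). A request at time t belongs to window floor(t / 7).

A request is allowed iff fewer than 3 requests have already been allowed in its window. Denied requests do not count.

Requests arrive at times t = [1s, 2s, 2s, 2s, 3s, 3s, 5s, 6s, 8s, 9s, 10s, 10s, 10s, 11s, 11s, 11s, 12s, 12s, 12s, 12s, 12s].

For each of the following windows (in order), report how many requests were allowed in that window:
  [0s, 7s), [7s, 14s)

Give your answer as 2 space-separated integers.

Processing requests:
  req#1 t=1s (window 0): ALLOW
  req#2 t=2s (window 0): ALLOW
  req#3 t=2s (window 0): ALLOW
  req#4 t=2s (window 0): DENY
  req#5 t=3s (window 0): DENY
  req#6 t=3s (window 0): DENY
  req#7 t=5s (window 0): DENY
  req#8 t=6s (window 0): DENY
  req#9 t=8s (window 1): ALLOW
  req#10 t=9s (window 1): ALLOW
  req#11 t=10s (window 1): ALLOW
  req#12 t=10s (window 1): DENY
  req#13 t=10s (window 1): DENY
  req#14 t=11s (window 1): DENY
  req#15 t=11s (window 1): DENY
  req#16 t=11s (window 1): DENY
  req#17 t=12s (window 1): DENY
  req#18 t=12s (window 1): DENY
  req#19 t=12s (window 1): DENY
  req#20 t=12s (window 1): DENY
  req#21 t=12s (window 1): DENY

Allowed counts by window: 3 3

Answer: 3 3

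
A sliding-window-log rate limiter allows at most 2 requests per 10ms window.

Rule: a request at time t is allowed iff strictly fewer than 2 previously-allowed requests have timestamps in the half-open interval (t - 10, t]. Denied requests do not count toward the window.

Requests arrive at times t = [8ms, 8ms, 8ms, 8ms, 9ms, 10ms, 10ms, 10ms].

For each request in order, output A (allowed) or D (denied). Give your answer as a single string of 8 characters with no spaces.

Tracking allowed requests in the window:
  req#1 t=8ms: ALLOW
  req#2 t=8ms: ALLOW
  req#3 t=8ms: DENY
  req#4 t=8ms: DENY
  req#5 t=9ms: DENY
  req#6 t=10ms: DENY
  req#7 t=10ms: DENY
  req#8 t=10ms: DENY

Answer: AADDDDDD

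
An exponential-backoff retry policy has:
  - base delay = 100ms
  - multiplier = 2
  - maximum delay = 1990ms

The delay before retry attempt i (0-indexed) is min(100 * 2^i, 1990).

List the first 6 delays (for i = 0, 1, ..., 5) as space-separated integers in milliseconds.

Computing each delay:
  i=0: min(100*2^0, 1990) = 100
  i=1: min(100*2^1, 1990) = 200
  i=2: min(100*2^2, 1990) = 400
  i=3: min(100*2^3, 1990) = 800
  i=4: min(100*2^4, 1990) = 1600
  i=5: min(100*2^5, 1990) = 1990

Answer: 100 200 400 800 1600 1990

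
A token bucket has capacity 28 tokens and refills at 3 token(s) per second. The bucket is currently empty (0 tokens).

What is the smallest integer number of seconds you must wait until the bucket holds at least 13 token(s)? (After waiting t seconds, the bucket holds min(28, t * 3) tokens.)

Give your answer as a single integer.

Answer: 5

Derivation:
Need t * 3 >= 13, so t >= 13/3.
Smallest integer t = ceil(13/3) = 5.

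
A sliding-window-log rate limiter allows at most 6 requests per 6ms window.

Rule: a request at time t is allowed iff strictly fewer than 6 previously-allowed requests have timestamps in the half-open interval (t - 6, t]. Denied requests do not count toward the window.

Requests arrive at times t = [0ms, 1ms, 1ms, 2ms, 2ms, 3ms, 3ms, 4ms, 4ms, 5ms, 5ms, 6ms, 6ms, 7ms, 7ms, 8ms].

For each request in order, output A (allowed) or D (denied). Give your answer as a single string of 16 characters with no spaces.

Answer: AAAAAADDDDDADAAA

Derivation:
Tracking allowed requests in the window:
  req#1 t=0ms: ALLOW
  req#2 t=1ms: ALLOW
  req#3 t=1ms: ALLOW
  req#4 t=2ms: ALLOW
  req#5 t=2ms: ALLOW
  req#6 t=3ms: ALLOW
  req#7 t=3ms: DENY
  req#8 t=4ms: DENY
  req#9 t=4ms: DENY
  req#10 t=5ms: DENY
  req#11 t=5ms: DENY
  req#12 t=6ms: ALLOW
  req#13 t=6ms: DENY
  req#14 t=7ms: ALLOW
  req#15 t=7ms: ALLOW
  req#16 t=8ms: ALLOW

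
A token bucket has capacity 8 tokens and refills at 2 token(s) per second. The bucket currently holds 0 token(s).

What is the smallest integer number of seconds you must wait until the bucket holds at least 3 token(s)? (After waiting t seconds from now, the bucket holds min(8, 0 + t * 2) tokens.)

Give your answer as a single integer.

Answer: 2

Derivation:
Need 0 + t * 2 >= 3, so t >= 3/2.
Smallest integer t = ceil(3/2) = 2.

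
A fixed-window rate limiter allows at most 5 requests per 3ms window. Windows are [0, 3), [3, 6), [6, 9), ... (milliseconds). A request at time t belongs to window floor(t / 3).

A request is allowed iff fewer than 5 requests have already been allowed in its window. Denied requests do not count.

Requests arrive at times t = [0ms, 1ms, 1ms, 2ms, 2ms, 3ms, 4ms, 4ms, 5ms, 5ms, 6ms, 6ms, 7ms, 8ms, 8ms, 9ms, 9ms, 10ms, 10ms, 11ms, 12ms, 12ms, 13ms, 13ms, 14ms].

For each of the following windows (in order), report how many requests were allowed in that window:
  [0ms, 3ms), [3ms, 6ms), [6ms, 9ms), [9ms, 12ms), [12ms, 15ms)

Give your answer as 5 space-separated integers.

Answer: 5 5 5 5 5

Derivation:
Processing requests:
  req#1 t=0ms (window 0): ALLOW
  req#2 t=1ms (window 0): ALLOW
  req#3 t=1ms (window 0): ALLOW
  req#4 t=2ms (window 0): ALLOW
  req#5 t=2ms (window 0): ALLOW
  req#6 t=3ms (window 1): ALLOW
  req#7 t=4ms (window 1): ALLOW
  req#8 t=4ms (window 1): ALLOW
  req#9 t=5ms (window 1): ALLOW
  req#10 t=5ms (window 1): ALLOW
  req#11 t=6ms (window 2): ALLOW
  req#12 t=6ms (window 2): ALLOW
  req#13 t=7ms (window 2): ALLOW
  req#14 t=8ms (window 2): ALLOW
  req#15 t=8ms (window 2): ALLOW
  req#16 t=9ms (window 3): ALLOW
  req#17 t=9ms (window 3): ALLOW
  req#18 t=10ms (window 3): ALLOW
  req#19 t=10ms (window 3): ALLOW
  req#20 t=11ms (window 3): ALLOW
  req#21 t=12ms (window 4): ALLOW
  req#22 t=12ms (window 4): ALLOW
  req#23 t=13ms (window 4): ALLOW
  req#24 t=13ms (window 4): ALLOW
  req#25 t=14ms (window 4): ALLOW

Allowed counts by window: 5 5 5 5 5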